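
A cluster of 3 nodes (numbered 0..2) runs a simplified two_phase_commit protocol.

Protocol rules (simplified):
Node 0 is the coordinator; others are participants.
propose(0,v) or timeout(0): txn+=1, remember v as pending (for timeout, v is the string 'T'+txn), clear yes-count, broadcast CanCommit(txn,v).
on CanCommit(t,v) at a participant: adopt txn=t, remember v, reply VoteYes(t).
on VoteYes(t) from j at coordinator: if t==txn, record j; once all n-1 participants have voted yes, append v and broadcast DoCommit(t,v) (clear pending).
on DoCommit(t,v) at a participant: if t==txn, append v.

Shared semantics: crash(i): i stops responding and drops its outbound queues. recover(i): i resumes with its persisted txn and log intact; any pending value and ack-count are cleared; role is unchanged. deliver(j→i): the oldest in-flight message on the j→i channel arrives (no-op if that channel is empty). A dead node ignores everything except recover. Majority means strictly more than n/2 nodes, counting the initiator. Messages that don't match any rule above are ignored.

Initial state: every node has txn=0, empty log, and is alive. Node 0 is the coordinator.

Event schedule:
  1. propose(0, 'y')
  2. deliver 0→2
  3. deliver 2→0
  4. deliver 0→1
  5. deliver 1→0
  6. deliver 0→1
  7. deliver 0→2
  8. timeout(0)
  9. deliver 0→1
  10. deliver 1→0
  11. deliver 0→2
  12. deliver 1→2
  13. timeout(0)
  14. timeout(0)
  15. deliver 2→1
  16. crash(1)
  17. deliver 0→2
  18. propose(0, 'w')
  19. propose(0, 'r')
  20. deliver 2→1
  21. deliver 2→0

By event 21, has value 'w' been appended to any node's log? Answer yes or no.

no

step 1 propose(0,'y'): 0={coor,t=1,log=-}
step 2 deliver 0→2: 2={part,t=1,log=-}
step 3 deliver 2→0: —
step 4 deliver 0→1: 1={part,t=1,log=-}
step 5 deliver 1→0: 0={coor,t=1,log=y}
step 6 deliver 0→1: 1={part,t=1,log=y}
step 7 deliver 0→2: 2={part,t=1,log=y}
step 8 timeout(0): 0={coor,t=2,log=y}
step 9 deliver 0→1: 1={part,t=2,log=y}
step 10 deliver 1→0: —
step 11 deliver 0→2: 2={part,t=2,log=y}
step 12 deliver 1→2: —
step 13 timeout(0): 0={coor,t=3,log=y}
step 14 timeout(0): 0={coor,t=4,log=y}
step 15 deliver 2→1: —
step 16 crash(1): 1={✗part,t=2,log=y}
step 17 deliver 0→2: 2={part,t=3,log=y}
step 18 propose(0,'w'): 0={coor,t=5,log=y}
step 19 propose(0,'r'): 0={coor,t=6,log=y}
step 20 deliver 2→1: —
step 21 deliver 2→0: —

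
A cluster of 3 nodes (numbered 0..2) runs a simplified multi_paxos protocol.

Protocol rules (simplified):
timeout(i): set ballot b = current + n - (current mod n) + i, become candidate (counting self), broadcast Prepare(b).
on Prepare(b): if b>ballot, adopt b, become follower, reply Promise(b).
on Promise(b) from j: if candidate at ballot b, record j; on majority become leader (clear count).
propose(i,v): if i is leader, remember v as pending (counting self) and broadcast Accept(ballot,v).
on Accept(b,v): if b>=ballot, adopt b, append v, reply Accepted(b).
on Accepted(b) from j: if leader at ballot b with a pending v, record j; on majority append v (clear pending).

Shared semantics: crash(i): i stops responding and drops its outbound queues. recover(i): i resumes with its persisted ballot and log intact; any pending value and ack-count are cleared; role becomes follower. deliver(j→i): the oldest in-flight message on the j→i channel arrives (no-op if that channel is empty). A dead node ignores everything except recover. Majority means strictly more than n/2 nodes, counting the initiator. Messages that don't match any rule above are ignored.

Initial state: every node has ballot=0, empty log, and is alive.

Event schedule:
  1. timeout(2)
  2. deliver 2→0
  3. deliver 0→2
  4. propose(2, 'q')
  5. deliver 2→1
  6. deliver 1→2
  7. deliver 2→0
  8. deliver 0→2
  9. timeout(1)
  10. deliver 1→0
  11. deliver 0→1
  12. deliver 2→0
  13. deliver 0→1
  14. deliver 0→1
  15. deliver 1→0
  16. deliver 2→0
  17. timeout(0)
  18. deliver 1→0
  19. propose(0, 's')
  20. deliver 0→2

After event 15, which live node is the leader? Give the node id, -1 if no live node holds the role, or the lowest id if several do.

1

e1 timeout(2): 2[cand,b=5,-]
e2 deliver 2→0: 0[foll,b=5,-]
e3 deliver 0→2: 2[lead,b=5,-]
e4 propose(2,'q'): ·
e5 deliver 2→1: 1[foll,b=5,-]
e6 deliver 1→2: ·
e7 deliver 2→0: 0[foll,b=5,q]
e8 deliver 0→2: 2[lead,b=5,q]
e9 timeout(1): 1[cand,b=7,-]
e10 deliver 1→0: 0[foll,b=7,q]
e11 deliver 0→1: 1[lead,b=7,-]
e12 deliver 2→0: ·
e13 deliver 0→1: ·
e14 deliver 0→1: ·
e15 deliver 1→0: ·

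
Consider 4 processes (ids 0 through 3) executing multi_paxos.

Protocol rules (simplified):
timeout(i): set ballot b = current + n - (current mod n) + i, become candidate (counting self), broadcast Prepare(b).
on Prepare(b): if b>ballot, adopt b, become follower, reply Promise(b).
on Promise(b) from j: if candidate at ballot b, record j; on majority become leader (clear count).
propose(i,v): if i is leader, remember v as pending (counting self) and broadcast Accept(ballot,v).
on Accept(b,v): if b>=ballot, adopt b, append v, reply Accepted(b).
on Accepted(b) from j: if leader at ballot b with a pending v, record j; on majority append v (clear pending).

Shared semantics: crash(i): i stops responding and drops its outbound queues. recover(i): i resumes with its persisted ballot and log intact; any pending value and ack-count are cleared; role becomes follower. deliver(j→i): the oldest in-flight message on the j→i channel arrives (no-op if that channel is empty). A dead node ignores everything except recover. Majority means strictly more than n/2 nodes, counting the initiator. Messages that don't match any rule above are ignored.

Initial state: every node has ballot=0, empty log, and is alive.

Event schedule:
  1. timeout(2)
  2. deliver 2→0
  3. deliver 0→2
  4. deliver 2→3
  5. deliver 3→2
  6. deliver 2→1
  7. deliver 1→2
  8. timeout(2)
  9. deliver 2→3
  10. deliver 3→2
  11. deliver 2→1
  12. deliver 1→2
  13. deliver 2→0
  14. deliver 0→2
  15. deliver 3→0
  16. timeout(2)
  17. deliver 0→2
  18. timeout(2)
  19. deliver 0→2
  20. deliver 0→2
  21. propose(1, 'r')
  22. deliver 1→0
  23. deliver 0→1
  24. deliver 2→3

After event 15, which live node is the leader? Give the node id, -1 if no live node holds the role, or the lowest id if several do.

[1] timeout(2) → N2(cand b6 [-])
[2] deliver 2→0 → N0(foll b6 [-])
[3] deliver 0→2 → ∅
[4] deliver 2→3 → N3(foll b6 [-])
[5] deliver 3→2 → N2(lead b6 [-])
[6] deliver 2→1 → N1(foll b6 [-])
[7] deliver 1→2 → ∅
[8] timeout(2) → N2(cand b10 [-])
[9] deliver 2→3 → N3(foll b10 [-])
[10] deliver 3→2 → ∅
[11] deliver 2→1 → N1(foll b10 [-])
[12] deliver 1→2 → N2(lead b10 [-])
[13] deliver 2→0 → N0(foll b10 [-])
[14] deliver 0→2 → ∅
[15] deliver 3→0 → ∅

2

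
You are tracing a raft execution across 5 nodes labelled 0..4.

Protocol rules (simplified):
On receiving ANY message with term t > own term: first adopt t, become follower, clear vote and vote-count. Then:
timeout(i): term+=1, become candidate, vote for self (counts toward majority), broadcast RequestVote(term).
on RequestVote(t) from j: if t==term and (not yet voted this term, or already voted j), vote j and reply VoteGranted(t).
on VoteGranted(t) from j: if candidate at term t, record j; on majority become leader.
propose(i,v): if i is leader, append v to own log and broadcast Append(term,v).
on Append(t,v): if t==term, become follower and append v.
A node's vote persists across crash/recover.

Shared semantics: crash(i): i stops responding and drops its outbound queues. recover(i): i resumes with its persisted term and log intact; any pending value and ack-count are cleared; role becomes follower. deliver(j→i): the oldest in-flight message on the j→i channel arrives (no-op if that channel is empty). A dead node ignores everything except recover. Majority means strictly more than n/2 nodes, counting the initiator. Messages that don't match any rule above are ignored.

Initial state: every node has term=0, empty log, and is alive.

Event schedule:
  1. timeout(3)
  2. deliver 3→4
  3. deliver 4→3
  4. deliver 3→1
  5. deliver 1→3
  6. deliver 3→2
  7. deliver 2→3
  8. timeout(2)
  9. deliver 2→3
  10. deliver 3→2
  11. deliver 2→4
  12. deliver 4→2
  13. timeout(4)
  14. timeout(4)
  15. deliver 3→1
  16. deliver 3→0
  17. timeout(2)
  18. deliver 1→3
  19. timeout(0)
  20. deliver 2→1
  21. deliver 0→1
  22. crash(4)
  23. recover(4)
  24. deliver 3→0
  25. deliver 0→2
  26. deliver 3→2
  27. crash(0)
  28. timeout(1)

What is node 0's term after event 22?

2

step 1 timeout(3): 3={cand,t=1,log=-}
step 2 deliver 3→4: 4={foll,t=1,log=-}
step 3 deliver 4→3: —
step 4 deliver 3→1: 1={foll,t=1,log=-}
step 5 deliver 1→3: 3={lead,t=1,log=-}
step 6 deliver 3→2: 2={foll,t=1,log=-}
step 7 deliver 2→3: —
step 8 timeout(2): 2={cand,t=2,log=-}
step 9 deliver 2→3: 3={foll,t=2,log=-}
step 10 deliver 3→2: —
step 11 deliver 2→4: 4={foll,t=2,log=-}
step 12 deliver 4→2: 2={lead,t=2,log=-}
step 13 timeout(4): 4={cand,t=3,log=-}
step 14 timeout(4): 4={cand,t=4,log=-}
step 15 deliver 3→1: —
step 16 deliver 3→0: 0={foll,t=1,log=-}
step 17 timeout(2): 2={cand,t=3,log=-}
step 18 deliver 1→3: —
step 19 timeout(0): 0={cand,t=2,log=-}
step 20 deliver 2→1: 1={foll,t=2,log=-}
step 21 deliver 0→1: —
step 22 crash(4): 4={✗cand,t=4,log=-}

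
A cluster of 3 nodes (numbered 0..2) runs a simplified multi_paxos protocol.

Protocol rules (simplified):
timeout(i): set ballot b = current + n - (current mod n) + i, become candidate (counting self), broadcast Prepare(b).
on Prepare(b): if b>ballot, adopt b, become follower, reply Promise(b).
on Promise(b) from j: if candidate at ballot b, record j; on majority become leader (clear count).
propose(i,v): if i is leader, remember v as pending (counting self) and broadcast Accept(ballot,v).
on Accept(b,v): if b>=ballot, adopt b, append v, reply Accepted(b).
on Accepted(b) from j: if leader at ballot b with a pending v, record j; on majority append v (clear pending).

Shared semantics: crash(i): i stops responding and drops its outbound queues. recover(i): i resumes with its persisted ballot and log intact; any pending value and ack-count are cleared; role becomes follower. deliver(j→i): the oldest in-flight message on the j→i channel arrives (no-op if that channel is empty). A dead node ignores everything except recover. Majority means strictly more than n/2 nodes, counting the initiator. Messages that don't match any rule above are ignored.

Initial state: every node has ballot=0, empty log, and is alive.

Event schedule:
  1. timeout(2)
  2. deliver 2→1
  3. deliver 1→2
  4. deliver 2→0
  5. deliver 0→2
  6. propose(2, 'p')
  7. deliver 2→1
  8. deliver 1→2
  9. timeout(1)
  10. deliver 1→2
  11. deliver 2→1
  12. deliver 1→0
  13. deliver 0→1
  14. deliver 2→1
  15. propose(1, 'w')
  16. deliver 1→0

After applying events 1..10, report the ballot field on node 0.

5

[1] timeout(2) → N2(cand b5 [-])
[2] deliver 2→1 → N1(foll b5 [-])
[3] deliver 1→2 → N2(lead b5 [-])
[4] deliver 2→0 → N0(foll b5 [-])
[5] deliver 0→2 → ∅
[6] propose(2,'p') → ∅
[7] deliver 2→1 → N1(foll b5 [p])
[8] deliver 1→2 → N2(lead b5 [p])
[9] timeout(1) → N1(cand b7 [p])
[10] deliver 1→2 → N2(foll b7 [p])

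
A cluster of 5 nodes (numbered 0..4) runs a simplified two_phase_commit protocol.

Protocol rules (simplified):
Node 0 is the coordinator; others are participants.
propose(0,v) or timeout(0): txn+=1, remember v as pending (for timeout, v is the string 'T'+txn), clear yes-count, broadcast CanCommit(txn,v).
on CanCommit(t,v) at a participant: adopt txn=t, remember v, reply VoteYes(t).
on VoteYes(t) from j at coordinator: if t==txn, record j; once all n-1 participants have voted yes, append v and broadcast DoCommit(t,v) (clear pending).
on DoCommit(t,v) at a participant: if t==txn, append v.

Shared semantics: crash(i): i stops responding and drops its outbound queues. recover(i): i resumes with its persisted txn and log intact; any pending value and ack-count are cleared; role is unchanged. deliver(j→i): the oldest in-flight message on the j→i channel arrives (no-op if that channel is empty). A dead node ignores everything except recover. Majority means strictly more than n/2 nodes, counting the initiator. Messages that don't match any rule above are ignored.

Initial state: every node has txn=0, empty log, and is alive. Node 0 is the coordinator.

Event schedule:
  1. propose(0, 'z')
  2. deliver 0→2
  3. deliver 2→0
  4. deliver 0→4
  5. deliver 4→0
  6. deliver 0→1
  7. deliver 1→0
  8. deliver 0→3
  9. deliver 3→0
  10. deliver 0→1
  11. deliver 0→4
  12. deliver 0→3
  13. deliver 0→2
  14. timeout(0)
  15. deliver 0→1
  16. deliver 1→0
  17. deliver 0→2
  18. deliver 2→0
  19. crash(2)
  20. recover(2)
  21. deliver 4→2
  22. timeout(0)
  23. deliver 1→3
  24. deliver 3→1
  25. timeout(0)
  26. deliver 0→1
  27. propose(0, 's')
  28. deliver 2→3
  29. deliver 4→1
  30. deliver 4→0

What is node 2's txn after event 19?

[1] propose(0,'z') → N0(coor t1 [-])
[2] deliver 0→2 → N2(part t1 [-])
[3] deliver 2→0 → ∅
[4] deliver 0→4 → N4(part t1 [-])
[5] deliver 4→0 → ∅
[6] deliver 0→1 → N1(part t1 [-])
[7] deliver 1→0 → ∅
[8] deliver 0→3 → N3(part t1 [-])
[9] deliver 3→0 → N0(coor t1 [z])
[10] deliver 0→1 → N1(part t1 [z])
[11] deliver 0→4 → N4(part t1 [z])
[12] deliver 0→3 → N3(part t1 [z])
[13] deliver 0→2 → N2(part t1 [z])
[14] timeout(0) → N0(coor t2 [z])
[15] deliver 0→1 → N1(part t2 [z])
[16] deliver 1→0 → ∅
[17] deliver 0→2 → N2(part t2 [z])
[18] deliver 2→0 → ∅
[19] crash(2) → N2(✗part t2 [z])

2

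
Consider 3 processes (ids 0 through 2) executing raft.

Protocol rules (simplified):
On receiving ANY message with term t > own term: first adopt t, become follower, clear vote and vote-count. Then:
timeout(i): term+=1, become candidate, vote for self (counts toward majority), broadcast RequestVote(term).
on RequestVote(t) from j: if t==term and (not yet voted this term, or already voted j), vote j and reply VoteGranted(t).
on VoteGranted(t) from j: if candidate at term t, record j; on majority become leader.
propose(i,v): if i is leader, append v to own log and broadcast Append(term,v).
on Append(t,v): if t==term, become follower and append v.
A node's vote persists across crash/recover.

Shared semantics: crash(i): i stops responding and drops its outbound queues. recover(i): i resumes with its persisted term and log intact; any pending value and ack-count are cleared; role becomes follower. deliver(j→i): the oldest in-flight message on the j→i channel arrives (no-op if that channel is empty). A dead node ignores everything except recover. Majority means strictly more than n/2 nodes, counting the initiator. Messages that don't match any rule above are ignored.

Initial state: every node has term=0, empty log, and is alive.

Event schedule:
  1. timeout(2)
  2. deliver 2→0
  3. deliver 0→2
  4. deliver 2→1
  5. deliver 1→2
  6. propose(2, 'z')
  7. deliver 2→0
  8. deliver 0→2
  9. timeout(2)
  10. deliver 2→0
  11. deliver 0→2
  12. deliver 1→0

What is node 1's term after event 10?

step 1 timeout(2): 2={cand,t=1,log=-}
step 2 deliver 2→0: 0={foll,t=1,log=-}
step 3 deliver 0→2: 2={lead,t=1,log=-}
step 4 deliver 2→1: 1={foll,t=1,log=-}
step 5 deliver 1→2: —
step 6 propose(2,'z'): 2={lead,t=1,log=z}
step 7 deliver 2→0: 0={foll,t=1,log=z}
step 8 deliver 0→2: —
step 9 timeout(2): 2={cand,t=2,log=z}
step 10 deliver 2→0: 0={foll,t=2,log=z}

1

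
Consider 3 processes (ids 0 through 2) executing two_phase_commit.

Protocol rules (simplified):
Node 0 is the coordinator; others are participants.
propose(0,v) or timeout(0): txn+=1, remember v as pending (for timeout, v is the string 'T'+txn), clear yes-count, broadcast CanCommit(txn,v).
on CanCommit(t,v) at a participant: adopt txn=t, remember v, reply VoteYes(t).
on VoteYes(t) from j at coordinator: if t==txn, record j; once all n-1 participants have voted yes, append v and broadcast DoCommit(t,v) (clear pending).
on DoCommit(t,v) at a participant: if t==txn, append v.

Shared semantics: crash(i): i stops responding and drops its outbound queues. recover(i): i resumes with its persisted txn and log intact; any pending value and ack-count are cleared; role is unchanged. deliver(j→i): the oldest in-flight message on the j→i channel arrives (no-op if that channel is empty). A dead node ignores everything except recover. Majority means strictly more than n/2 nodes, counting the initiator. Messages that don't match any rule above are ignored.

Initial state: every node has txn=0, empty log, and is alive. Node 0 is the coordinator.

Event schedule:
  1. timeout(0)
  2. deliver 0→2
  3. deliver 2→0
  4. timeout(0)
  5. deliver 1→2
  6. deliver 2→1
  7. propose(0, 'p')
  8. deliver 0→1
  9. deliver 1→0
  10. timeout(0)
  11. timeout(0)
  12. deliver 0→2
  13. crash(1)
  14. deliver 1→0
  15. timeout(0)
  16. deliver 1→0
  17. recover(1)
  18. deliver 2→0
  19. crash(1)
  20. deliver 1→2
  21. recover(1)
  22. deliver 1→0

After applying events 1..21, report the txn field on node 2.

2

1. timeout(0):  <0:coor t1 ->
2. deliver 0→2:  <2:part t1 ->
3. deliver 2→0:  nop
4. timeout(0):  <0:coor t2 ->
5. deliver 1→2:  nop
6. deliver 2→1:  nop
7. propose(0,'p'):  <0:coor t3 ->
8. deliver 0→1:  <1:part t1 ->
9. deliver 1→0:  nop
10. timeout(0):  <0:coor t4 ->
11. timeout(0):  <0:coor t5 ->
12. deliver 0→2:  <2:part t2 ->
13. crash(1):  <1:✗part t1 ->
14. deliver 1→0:  nop
15. timeout(0):  <0:coor t6 ->
16. deliver 1→0:  nop
17. recover(1):  <1:part t1 ->
18. deliver 2→0:  nop
19. crash(1):  <1:✗part t1 ->
20. deliver 1→2:  nop
21. recover(1):  <1:part t1 ->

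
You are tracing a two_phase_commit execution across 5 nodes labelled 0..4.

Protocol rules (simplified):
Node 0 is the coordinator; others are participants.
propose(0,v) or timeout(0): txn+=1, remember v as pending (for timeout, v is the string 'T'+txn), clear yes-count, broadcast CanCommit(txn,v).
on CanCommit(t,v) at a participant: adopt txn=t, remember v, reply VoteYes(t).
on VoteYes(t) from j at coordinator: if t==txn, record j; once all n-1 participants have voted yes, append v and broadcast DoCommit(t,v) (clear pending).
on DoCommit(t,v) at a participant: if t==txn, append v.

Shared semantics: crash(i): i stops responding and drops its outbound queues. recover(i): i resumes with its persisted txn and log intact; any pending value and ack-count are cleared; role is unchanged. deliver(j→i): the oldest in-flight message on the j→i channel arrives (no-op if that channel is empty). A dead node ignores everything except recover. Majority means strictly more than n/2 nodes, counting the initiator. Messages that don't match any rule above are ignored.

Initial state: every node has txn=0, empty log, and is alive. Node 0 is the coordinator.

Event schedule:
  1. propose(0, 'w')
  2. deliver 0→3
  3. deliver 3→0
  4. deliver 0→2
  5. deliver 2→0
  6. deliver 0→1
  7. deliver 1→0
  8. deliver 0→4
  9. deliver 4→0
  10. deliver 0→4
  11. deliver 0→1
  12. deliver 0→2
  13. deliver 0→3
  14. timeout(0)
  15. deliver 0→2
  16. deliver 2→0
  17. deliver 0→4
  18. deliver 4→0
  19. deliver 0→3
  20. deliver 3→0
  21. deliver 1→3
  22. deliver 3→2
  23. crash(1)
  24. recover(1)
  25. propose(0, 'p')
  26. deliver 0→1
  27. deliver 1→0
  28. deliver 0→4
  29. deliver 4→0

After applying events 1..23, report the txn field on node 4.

2

e1 propose(0,'w'): 0[coor,t=1,-]
e2 deliver 0→3: 3[part,t=1,-]
e3 deliver 3→0: ·
e4 deliver 0→2: 2[part,t=1,-]
e5 deliver 2→0: ·
e6 deliver 0→1: 1[part,t=1,-]
e7 deliver 1→0: ·
e8 deliver 0→4: 4[part,t=1,-]
e9 deliver 4→0: 0[coor,t=1,w]
e10 deliver 0→4: 4[part,t=1,w]
e11 deliver 0→1: 1[part,t=1,w]
e12 deliver 0→2: 2[part,t=1,w]
e13 deliver 0→3: 3[part,t=1,w]
e14 timeout(0): 0[coor,t=2,w]
e15 deliver 0→2: 2[part,t=2,w]
e16 deliver 2→0: ·
e17 deliver 0→4: 4[part,t=2,w]
e18 deliver 4→0: ·
e19 deliver 0→3: 3[part,t=2,w]
e20 deliver 3→0: ·
e21 deliver 1→3: ·
e22 deliver 3→2: ·
e23 crash(1): 1[✗part,t=1,w]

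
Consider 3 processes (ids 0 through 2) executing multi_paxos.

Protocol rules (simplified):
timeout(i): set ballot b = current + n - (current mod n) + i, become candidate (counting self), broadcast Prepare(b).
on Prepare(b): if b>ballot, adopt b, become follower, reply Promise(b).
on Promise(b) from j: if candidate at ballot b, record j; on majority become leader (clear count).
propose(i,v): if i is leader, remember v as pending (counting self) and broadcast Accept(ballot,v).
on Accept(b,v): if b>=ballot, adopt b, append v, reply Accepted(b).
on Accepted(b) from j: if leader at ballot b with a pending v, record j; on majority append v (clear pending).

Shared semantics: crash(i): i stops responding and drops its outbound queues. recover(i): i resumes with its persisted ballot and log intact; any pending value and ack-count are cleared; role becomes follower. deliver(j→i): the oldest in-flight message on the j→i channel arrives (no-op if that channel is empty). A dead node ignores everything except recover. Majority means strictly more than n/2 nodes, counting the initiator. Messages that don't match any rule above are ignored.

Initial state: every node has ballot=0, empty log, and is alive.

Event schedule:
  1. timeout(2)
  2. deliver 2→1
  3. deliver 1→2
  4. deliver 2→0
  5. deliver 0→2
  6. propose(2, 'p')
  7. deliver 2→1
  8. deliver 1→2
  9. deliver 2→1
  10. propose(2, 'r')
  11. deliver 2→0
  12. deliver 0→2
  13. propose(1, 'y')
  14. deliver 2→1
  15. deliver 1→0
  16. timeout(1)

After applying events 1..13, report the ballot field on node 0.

e1 timeout(2): 2[cand,b=5,-]
e2 deliver 2→1: 1[foll,b=5,-]
e3 deliver 1→2: 2[lead,b=5,-]
e4 deliver 2→0: 0[foll,b=5,-]
e5 deliver 0→2: ·
e6 propose(2,'p'): ·
e7 deliver 2→1: 1[foll,b=5,p]
e8 deliver 1→2: 2[lead,b=5,p]
e9 deliver 2→1: ·
e10 propose(2,'r'): ·
e11 deliver 2→0: 0[foll,b=5,p]
e12 deliver 0→2: 2[lead,b=5,p,r]
e13 propose(1,'y'): ·

5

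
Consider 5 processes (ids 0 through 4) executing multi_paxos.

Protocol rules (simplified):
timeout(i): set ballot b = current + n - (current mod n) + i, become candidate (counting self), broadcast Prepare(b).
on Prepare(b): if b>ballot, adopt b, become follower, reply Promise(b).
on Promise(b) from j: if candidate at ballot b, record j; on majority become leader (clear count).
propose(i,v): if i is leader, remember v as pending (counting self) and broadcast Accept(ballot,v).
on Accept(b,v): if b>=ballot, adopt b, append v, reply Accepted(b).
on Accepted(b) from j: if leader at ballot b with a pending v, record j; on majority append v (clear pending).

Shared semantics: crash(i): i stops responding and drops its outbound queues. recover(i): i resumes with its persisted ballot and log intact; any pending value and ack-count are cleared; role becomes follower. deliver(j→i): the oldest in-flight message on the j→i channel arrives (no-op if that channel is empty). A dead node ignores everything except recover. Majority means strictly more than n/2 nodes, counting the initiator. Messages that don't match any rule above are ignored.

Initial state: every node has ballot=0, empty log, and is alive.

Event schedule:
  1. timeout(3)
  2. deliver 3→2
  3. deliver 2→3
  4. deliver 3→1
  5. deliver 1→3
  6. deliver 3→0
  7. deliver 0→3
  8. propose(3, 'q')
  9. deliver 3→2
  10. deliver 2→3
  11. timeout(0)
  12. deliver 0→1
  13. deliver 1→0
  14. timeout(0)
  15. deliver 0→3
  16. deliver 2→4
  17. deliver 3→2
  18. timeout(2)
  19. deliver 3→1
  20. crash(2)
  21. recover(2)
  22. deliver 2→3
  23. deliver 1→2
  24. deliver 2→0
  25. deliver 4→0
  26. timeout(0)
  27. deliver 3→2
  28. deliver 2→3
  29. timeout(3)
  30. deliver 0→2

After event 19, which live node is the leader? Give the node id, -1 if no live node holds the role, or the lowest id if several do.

[1] timeout(3) → N3(cand b8 [-])
[2] deliver 3→2 → N2(foll b8 [-])
[3] deliver 2→3 → ∅
[4] deliver 3→1 → N1(foll b8 [-])
[5] deliver 1→3 → N3(lead b8 [-])
[6] deliver 3→0 → N0(foll b8 [-])
[7] deliver 0→3 → ∅
[8] propose(3,'q') → ∅
[9] deliver 3→2 → N2(foll b8 [q])
[10] deliver 2→3 → ∅
[11] timeout(0) → N0(cand b10 [-])
[12] deliver 0→1 → N1(foll b10 [-])
[13] deliver 1→0 → ∅
[14] timeout(0) → N0(cand b15 [-])
[15] deliver 0→3 → N3(foll b10 [-])
[16] deliver 2→4 → ∅
[17] deliver 3→2 → ∅
[18] timeout(2) → N2(cand b12 [q])
[19] deliver 3→1 → ∅

-1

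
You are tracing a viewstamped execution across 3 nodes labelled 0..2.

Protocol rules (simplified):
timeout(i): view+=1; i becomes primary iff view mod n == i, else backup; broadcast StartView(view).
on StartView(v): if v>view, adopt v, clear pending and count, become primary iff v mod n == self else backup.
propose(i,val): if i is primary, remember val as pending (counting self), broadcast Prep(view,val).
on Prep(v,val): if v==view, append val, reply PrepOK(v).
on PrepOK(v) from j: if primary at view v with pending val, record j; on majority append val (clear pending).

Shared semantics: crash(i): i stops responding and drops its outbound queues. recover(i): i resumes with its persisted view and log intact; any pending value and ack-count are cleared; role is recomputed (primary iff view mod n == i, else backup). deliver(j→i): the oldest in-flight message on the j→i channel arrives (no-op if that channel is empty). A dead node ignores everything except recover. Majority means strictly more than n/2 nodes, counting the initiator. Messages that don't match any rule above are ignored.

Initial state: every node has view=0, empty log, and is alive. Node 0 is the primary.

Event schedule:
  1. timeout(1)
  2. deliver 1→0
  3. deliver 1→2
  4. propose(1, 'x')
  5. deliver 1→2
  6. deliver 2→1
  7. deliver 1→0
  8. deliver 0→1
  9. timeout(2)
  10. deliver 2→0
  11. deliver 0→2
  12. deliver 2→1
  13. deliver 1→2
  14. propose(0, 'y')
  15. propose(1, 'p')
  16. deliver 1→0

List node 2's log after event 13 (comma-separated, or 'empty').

x

e1 timeout(1): 1[prim,v=1,-]
e2 deliver 1→0: 0[back,v=1,-]
e3 deliver 1→2: 2[back,v=1,-]
e4 propose(1,'x'): ·
e5 deliver 1→2: 2[back,v=1,x]
e6 deliver 2→1: 1[prim,v=1,x]
e7 deliver 1→0: 0[back,v=1,x]
e8 deliver 0→1: ·
e9 timeout(2): 2[prim,v=2,x]
e10 deliver 2→0: 0[back,v=2,x]
e11 deliver 0→2: ·
e12 deliver 2→1: 1[back,v=2,x]
e13 deliver 1→2: ·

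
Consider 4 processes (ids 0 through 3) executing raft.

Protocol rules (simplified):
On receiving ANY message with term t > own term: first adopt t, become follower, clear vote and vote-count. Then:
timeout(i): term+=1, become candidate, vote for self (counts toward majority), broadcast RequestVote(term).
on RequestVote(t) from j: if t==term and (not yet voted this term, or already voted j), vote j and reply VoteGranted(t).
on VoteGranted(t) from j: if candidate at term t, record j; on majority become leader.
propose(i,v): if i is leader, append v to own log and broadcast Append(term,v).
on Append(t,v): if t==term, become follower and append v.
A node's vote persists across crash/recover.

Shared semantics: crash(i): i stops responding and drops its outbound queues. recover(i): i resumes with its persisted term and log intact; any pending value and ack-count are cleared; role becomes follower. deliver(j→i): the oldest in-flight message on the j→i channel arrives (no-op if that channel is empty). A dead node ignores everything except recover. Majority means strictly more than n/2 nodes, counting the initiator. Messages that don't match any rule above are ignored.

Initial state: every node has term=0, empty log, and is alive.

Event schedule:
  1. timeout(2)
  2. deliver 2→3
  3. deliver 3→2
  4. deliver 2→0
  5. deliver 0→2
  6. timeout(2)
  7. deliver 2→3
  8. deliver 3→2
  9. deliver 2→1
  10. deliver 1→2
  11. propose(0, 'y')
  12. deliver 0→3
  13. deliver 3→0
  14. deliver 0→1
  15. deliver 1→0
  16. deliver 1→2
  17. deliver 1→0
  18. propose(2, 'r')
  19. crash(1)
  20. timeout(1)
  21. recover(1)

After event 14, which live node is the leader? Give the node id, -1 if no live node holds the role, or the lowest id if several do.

-1

1. timeout(2):  <2:cand t1 ->
2. deliver 2→3:  <3:foll t1 ->
3. deliver 3→2:  nop
4. deliver 2→0:  <0:foll t1 ->
5. deliver 0→2:  <2:lead t1 ->
6. timeout(2):  <2:cand t2 ->
7. deliver 2→3:  <3:foll t2 ->
8. deliver 3→2:  nop
9. deliver 2→1:  <1:foll t1 ->
10. deliver 1→2:  nop
11. propose(0,'y'):  nop
12. deliver 0→3:  nop
13. deliver 3→0:  nop
14. deliver 0→1:  nop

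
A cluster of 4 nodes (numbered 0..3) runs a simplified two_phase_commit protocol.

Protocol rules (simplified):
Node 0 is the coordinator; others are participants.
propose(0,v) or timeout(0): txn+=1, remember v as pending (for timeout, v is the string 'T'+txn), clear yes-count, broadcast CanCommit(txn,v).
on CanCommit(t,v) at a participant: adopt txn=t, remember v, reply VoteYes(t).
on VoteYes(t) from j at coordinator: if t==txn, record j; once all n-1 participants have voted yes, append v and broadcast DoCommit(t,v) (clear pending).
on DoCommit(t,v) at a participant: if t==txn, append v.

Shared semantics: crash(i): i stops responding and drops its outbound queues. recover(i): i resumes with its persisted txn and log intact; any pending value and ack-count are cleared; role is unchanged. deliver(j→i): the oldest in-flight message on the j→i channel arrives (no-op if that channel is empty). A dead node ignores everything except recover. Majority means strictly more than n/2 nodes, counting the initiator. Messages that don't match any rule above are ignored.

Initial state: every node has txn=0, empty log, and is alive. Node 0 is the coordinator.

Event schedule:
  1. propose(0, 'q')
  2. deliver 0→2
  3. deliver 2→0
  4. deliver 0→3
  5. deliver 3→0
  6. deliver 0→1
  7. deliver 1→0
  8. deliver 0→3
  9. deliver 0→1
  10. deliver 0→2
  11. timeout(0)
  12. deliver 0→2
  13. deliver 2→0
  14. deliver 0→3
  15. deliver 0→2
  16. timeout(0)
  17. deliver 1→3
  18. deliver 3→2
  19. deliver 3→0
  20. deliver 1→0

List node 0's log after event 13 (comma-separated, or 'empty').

[1] propose(0,'q') → N0(coor t1 [-])
[2] deliver 0→2 → N2(part t1 [-])
[3] deliver 2→0 → ∅
[4] deliver 0→3 → N3(part t1 [-])
[5] deliver 3→0 → ∅
[6] deliver 0→1 → N1(part t1 [-])
[7] deliver 1→0 → N0(coor t1 [q])
[8] deliver 0→3 → N3(part t1 [q])
[9] deliver 0→1 → N1(part t1 [q])
[10] deliver 0→2 → N2(part t1 [q])
[11] timeout(0) → N0(coor t2 [q])
[12] deliver 0→2 → N2(part t2 [q])
[13] deliver 2→0 → ∅

q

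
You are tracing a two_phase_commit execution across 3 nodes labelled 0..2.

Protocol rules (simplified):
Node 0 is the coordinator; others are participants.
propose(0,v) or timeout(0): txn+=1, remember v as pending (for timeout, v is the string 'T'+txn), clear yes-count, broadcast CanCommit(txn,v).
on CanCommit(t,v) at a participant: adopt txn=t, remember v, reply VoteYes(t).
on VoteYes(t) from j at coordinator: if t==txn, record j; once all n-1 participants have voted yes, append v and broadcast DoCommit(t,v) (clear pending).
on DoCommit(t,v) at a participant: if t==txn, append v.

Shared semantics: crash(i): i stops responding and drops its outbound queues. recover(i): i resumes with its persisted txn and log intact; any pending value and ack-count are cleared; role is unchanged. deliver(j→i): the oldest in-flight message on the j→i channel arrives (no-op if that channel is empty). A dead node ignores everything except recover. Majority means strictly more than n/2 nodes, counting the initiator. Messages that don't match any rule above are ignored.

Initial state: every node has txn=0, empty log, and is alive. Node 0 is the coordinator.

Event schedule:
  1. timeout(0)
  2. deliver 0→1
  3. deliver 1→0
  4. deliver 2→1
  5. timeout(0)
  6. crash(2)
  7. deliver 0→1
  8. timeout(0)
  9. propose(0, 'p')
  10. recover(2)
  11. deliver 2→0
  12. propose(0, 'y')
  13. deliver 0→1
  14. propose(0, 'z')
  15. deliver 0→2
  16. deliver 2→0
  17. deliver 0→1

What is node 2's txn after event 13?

0

e1 timeout(0): 0[coor,t=1,-]
e2 deliver 0→1: 1[part,t=1,-]
e3 deliver 1→0: ·
e4 deliver 2→1: ·
e5 timeout(0): 0[coor,t=2,-]
e6 crash(2): 2[✗part,t=0,-]
e7 deliver 0→1: 1[part,t=2,-]
e8 timeout(0): 0[coor,t=3,-]
e9 propose(0,'p'): 0[coor,t=4,-]
e10 recover(2): 2[part,t=0,-]
e11 deliver 2→0: ·
e12 propose(0,'y'): 0[coor,t=5,-]
e13 deliver 0→1: 1[part,t=3,-]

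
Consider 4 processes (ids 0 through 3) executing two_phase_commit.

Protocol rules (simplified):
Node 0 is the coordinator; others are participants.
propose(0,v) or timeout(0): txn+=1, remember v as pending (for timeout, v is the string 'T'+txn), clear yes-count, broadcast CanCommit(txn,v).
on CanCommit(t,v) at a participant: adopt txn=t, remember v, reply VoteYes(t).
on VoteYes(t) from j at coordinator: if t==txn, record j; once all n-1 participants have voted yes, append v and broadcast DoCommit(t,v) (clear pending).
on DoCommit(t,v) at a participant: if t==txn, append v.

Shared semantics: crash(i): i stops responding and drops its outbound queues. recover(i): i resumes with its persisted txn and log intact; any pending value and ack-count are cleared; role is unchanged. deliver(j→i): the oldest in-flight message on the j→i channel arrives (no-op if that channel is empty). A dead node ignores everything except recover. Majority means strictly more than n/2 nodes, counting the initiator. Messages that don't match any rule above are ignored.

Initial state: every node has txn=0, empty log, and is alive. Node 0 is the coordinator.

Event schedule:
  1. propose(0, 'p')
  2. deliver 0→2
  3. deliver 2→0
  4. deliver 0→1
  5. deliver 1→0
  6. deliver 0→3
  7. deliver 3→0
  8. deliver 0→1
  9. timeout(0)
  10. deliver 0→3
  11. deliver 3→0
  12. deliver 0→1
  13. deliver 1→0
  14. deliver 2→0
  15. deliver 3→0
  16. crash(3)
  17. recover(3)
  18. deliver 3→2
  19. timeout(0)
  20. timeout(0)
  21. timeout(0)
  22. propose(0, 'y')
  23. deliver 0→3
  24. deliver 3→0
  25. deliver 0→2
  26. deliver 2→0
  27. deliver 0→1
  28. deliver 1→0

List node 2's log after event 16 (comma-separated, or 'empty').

empty

e1 propose(0,'p'): 0[coor,t=1,-]
e2 deliver 0→2: 2[part,t=1,-]
e3 deliver 2→0: ·
e4 deliver 0→1: 1[part,t=1,-]
e5 deliver 1→0: ·
e6 deliver 0→3: 3[part,t=1,-]
e7 deliver 3→0: 0[coor,t=1,p]
e8 deliver 0→1: 1[part,t=1,p]
e9 timeout(0): 0[coor,t=2,p]
e10 deliver 0→3: 3[part,t=1,p]
e11 deliver 3→0: ·
e12 deliver 0→1: 1[part,t=2,p]
e13 deliver 1→0: ·
e14 deliver 2→0: ·
e15 deliver 3→0: ·
e16 crash(3): 3[✗part,t=1,p]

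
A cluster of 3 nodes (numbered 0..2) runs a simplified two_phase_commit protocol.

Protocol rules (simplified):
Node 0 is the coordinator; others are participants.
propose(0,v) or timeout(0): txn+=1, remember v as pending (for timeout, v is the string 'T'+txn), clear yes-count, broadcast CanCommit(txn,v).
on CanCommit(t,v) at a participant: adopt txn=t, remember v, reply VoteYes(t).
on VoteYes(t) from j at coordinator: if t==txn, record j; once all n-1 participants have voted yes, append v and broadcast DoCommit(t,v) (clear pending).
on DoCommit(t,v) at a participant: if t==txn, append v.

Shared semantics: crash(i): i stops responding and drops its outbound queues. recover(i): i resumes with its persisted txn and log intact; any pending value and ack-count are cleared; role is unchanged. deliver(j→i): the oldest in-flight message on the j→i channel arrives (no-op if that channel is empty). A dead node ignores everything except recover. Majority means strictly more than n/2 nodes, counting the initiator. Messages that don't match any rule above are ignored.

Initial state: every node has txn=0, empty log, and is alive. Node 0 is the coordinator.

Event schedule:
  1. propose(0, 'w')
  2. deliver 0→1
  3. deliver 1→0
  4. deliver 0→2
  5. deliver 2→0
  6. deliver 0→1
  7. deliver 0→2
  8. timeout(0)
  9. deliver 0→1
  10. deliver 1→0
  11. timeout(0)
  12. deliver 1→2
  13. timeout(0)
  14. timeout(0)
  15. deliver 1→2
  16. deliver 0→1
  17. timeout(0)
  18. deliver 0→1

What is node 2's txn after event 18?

1

step 1 propose(0,'w'): 0={coor,t=1,log=-}
step 2 deliver 0→1: 1={part,t=1,log=-}
step 3 deliver 1→0: —
step 4 deliver 0→2: 2={part,t=1,log=-}
step 5 deliver 2→0: 0={coor,t=1,log=w}
step 6 deliver 0→1: 1={part,t=1,log=w}
step 7 deliver 0→2: 2={part,t=1,log=w}
step 8 timeout(0): 0={coor,t=2,log=w}
step 9 deliver 0→1: 1={part,t=2,log=w}
step 10 deliver 1→0: —
step 11 timeout(0): 0={coor,t=3,log=w}
step 12 deliver 1→2: —
step 13 timeout(0): 0={coor,t=4,log=w}
step 14 timeout(0): 0={coor,t=5,log=w}
step 15 deliver 1→2: —
step 16 deliver 0→1: 1={part,t=3,log=w}
step 17 timeout(0): 0={coor,t=6,log=w}
step 18 deliver 0→1: 1={part,t=4,log=w}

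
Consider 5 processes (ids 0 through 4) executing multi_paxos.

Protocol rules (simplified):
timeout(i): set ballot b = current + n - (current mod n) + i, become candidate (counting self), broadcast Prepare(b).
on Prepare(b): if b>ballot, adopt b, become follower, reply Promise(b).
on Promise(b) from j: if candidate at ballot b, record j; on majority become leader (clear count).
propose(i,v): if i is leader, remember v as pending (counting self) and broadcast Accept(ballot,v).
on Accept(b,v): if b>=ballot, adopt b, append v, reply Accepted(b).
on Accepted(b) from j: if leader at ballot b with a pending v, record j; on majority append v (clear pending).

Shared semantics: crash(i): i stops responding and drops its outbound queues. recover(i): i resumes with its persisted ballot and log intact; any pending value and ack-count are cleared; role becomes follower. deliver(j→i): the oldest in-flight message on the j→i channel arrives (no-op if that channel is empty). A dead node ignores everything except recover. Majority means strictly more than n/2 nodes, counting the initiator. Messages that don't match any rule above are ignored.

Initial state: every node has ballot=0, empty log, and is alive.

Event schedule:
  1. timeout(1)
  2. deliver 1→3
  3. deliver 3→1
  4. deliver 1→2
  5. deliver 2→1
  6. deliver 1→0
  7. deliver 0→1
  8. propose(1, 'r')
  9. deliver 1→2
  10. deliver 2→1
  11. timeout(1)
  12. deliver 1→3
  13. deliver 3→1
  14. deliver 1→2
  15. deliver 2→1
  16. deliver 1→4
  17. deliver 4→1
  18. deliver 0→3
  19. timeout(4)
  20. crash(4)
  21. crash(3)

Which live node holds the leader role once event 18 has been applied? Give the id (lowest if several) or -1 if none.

-1

step 1 timeout(1): 1={cand,b=6,log=-}
step 2 deliver 1→3: 3={foll,b=6,log=-}
step 3 deliver 3→1: —
step 4 deliver 1→2: 2={foll,b=6,log=-}
step 5 deliver 2→1: 1={lead,b=6,log=-}
step 6 deliver 1→0: 0={foll,b=6,log=-}
step 7 deliver 0→1: —
step 8 propose(1,'r'): —
step 9 deliver 1→2: 2={foll,b=6,log=r}
step 10 deliver 2→1: —
step 11 timeout(1): 1={cand,b=11,log=-}
step 12 deliver 1→3: 3={foll,b=6,log=r}
step 13 deliver 3→1: —
step 14 deliver 1→2: 2={foll,b=11,log=r}
step 15 deliver 2→1: —
step 16 deliver 1→4: 4={foll,b=6,log=-}
step 17 deliver 4→1: —
step 18 deliver 0→3: —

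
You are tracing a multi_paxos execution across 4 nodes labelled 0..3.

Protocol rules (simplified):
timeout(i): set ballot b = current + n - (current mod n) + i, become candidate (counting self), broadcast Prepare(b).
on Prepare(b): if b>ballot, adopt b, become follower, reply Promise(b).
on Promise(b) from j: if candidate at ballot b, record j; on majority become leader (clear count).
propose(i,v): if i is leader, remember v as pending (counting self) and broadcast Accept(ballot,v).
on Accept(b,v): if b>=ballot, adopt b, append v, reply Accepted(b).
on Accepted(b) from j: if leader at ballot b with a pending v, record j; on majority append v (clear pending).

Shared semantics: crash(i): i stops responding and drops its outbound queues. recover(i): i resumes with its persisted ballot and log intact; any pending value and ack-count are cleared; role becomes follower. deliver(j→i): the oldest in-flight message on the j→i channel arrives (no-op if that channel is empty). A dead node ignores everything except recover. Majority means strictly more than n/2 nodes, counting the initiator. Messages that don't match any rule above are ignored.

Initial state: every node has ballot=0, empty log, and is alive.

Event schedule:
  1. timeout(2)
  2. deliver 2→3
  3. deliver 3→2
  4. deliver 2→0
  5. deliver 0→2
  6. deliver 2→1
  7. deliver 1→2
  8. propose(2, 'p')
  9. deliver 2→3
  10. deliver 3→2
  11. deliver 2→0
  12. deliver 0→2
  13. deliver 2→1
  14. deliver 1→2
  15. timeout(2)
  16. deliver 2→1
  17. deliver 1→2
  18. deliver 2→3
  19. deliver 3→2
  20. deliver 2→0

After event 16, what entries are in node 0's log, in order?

e1 timeout(2): 2[cand,b=6,-]
e2 deliver 2→3: 3[foll,b=6,-]
e3 deliver 3→2: ·
e4 deliver 2→0: 0[foll,b=6,-]
e5 deliver 0→2: 2[lead,b=6,-]
e6 deliver 2→1: 1[foll,b=6,-]
e7 deliver 1→2: ·
e8 propose(2,'p'): ·
e9 deliver 2→3: 3[foll,b=6,p]
e10 deliver 3→2: ·
e11 deliver 2→0: 0[foll,b=6,p]
e12 deliver 0→2: 2[lead,b=6,p]
e13 deliver 2→1: 1[foll,b=6,p]
e14 deliver 1→2: ·
e15 timeout(2): 2[cand,b=10,p]
e16 deliver 2→1: 1[foll,b=10,p]

p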